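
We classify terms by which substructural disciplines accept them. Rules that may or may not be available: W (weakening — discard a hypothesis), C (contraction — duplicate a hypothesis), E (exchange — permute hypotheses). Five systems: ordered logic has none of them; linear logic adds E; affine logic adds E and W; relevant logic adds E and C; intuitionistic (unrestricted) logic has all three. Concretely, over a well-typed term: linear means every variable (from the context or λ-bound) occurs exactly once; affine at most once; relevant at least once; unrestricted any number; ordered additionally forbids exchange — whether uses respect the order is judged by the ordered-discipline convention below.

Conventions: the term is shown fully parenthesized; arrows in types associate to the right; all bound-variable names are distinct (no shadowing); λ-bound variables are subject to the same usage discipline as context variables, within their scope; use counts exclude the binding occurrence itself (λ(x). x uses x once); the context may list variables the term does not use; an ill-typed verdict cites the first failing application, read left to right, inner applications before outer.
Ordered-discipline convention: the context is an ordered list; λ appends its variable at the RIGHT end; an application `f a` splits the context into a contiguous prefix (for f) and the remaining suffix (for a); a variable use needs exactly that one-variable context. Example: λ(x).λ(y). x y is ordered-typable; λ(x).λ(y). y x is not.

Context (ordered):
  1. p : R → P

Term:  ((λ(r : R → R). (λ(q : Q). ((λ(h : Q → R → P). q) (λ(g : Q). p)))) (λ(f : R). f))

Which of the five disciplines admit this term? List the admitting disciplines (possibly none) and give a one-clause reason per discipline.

accepted by: affine, unrestricted
usage: p: 1, r [bound]: 0, q [bound]: 1, h [bound]: 0, g [bound]: 0, f [bound]: 1
left-to-right use order: q, p, f
typing: well-typed — term : Q → Q
ordered ✗ (r, h, g never used (weakening))
linear ✗ (r, h, g never used (weakening))
affine ✓ (none of p, r, q, h, g, f used more than once)
relevant ✗ (r, h, g never used (weakening))
unrestricted ✓ (well-typed at Q → Q; no restrictions here)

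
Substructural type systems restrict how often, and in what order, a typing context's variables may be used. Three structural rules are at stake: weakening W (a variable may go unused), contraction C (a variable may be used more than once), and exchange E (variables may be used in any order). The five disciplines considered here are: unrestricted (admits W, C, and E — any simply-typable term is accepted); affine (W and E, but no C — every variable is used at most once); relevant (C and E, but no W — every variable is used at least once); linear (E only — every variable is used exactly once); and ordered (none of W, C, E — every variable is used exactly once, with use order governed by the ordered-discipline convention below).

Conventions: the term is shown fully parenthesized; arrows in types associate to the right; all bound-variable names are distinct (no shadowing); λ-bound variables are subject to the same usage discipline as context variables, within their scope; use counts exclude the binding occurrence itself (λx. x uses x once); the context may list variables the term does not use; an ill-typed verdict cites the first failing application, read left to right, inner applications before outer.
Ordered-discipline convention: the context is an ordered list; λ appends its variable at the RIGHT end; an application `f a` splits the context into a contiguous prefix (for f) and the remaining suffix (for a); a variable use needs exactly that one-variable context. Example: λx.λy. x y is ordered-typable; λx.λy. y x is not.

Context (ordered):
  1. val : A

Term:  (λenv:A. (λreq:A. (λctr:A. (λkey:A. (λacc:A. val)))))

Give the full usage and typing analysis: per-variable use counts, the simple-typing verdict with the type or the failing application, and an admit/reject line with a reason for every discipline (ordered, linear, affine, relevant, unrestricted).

usage: val: 1; env (λ-bound): 0; req (λ-bound): 0; ctr (λ-bound): 0; key (λ-bound): 0; acc (λ-bound): 0
use order (left to right): val
typing: well-typed — term : A → A → A → A → A → A
ordered: ✗ — unused: env, req, ctr, key, acc — weakening required
linear: ✗ — unused: env, req, ctr, key, acc — weakening required
affine: ✓ — at most one use each (val, env, req, ctr, key, acc)
relevant: ✗ — unused: env, req, ctr, key, acc — weakening required
unrestricted: ✓ — type-checks (A → A → A → A → A → A) and nothing is barred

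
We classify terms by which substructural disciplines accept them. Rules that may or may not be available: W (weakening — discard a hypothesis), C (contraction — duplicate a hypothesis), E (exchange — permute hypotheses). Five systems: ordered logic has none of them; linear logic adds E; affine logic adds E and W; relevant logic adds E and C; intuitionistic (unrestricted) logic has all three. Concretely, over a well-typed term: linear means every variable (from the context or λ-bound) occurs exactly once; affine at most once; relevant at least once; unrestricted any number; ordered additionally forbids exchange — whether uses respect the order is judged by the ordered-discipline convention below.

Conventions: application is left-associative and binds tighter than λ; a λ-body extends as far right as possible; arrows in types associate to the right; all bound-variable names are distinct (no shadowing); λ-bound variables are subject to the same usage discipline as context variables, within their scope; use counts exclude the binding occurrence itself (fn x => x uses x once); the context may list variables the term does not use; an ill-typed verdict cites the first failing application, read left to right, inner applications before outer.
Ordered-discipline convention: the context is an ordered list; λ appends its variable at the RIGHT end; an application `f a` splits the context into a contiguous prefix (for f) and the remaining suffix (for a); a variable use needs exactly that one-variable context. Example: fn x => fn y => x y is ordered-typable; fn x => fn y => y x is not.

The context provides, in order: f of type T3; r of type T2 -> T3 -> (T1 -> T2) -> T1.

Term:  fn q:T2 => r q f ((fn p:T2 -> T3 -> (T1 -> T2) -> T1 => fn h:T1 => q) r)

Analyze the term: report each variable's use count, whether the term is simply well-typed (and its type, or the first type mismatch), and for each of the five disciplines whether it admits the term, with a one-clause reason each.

use counts: f: 1×, r: 2×, q (λ-bound): 2×, p (λ-bound): 0×, h (λ-bound): 0×
left-to-right use order: r, q, f, q, r
typing: well-typed at T2 -> T1
ordered: ✗ — r ×2, q ×2 used more than once (contraction); needs weakening: p, h unused
linear: ✗ — r ×2, q ×2 used more than once (contraction); needs weakening: p, h unused
affine: ✗ — r ×2, q ×2 used more than once (contraction)
relevant: ✗ — needs weakening: p, h unused
unrestricted: ✓ — type-checks (T2 -> T1) and nothing is barred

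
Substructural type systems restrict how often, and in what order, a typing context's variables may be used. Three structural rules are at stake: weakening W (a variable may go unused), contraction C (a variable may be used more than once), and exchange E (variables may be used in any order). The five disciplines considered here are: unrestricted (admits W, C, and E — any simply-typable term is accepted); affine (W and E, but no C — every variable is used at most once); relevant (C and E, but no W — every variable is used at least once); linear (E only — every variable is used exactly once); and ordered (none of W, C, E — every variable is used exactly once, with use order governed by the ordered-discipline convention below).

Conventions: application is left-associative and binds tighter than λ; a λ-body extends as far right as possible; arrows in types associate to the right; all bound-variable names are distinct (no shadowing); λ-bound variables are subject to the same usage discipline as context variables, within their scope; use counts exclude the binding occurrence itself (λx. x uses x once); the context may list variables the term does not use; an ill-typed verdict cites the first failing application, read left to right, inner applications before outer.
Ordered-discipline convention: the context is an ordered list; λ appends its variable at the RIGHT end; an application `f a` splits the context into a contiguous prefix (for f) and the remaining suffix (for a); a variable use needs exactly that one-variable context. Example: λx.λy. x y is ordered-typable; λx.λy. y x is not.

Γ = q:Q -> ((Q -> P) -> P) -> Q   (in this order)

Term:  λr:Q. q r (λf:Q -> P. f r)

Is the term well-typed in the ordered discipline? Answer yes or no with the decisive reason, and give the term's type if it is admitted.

no — repeated use of r ×2
usage: q: 1; r (λ-bound): 2; f (λ-bound): 1
use order (left to right): q, r, f, r
typing: the term checks, with type Q -> Q
per-discipline verdicts: ordered ✗, linear ✗, affine ✗, relevant ✓, unrestricted ✓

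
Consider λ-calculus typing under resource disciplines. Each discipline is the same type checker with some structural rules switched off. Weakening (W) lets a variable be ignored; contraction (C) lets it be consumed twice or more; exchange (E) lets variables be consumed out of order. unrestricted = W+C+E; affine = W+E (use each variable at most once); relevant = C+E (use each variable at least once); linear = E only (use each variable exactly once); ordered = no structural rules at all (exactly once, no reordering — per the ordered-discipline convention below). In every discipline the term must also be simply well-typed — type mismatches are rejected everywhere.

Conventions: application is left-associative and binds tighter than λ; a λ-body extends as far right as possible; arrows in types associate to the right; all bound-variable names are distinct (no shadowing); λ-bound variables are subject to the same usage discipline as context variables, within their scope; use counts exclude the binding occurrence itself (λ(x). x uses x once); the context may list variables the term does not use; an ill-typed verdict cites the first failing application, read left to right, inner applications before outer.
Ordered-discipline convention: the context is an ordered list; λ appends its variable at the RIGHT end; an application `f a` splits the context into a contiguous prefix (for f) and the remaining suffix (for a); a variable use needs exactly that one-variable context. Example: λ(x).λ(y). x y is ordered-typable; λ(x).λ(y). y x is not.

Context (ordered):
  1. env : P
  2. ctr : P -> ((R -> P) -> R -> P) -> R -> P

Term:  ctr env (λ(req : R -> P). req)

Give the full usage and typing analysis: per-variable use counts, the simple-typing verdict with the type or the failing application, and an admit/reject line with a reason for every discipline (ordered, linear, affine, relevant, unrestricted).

usage: env ×1, ctr ×1, req [bound] ×1
order of uses: ctr, env, req
typing: ✓ — R -> P
ordered ✗ (no ordered split (uses run ctr, env, req))
linear ✓ (exactly-once usage across env, ctr, req)
affine ✓ (env, ctr, req: no repeats, contraction unneeded)
relevant ✓ (at least one use each (env, ctr, req))
unrestricted ✓ (typability at R -> P is all that's needed)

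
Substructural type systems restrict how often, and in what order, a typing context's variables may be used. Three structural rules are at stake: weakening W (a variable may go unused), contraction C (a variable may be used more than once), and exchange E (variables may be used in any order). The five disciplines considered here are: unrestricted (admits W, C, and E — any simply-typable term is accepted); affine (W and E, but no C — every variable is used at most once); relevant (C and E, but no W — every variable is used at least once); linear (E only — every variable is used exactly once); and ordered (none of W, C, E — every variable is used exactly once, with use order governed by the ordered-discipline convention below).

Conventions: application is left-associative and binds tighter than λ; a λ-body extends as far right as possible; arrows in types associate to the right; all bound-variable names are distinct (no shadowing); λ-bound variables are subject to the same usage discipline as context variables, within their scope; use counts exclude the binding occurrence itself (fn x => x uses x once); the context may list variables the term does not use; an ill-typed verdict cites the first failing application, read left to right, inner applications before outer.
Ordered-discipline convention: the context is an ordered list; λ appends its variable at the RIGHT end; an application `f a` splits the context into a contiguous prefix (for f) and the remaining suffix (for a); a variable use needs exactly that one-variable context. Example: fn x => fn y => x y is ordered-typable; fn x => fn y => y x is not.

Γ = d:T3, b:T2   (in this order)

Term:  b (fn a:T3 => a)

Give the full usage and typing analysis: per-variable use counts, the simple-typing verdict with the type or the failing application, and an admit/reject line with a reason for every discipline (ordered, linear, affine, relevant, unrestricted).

use counts: d ×0, b ×1, a [bound] ×1
use order (left to right): b, a
typing: ill-typed: applying a non-function (T2)
ordered: ✗ — not simply typable
linear: ✗ — fails simple typing
affine: ✗ — a type mismatch blocks all five
relevant: ✗ — the type mismatch rejects it
unrestricted: ✗ — not simply typable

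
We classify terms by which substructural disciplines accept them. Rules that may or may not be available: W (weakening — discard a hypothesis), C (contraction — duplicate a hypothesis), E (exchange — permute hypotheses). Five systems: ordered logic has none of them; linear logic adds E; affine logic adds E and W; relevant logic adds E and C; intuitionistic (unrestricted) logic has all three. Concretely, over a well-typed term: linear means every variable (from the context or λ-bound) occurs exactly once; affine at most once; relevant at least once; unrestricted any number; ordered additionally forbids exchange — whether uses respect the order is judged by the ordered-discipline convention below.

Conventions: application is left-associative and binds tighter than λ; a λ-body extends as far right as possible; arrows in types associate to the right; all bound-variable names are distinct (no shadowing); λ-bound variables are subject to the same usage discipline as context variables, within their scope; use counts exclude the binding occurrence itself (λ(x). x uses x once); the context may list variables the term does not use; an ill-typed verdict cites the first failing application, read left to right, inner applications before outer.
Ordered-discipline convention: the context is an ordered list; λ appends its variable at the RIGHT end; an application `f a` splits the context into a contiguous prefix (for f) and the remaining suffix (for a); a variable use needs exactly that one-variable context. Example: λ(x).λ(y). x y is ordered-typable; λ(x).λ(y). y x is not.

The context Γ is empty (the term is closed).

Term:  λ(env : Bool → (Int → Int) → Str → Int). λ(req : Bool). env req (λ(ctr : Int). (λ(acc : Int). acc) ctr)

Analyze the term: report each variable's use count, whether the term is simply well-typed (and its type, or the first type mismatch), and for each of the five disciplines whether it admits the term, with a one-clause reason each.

counts: env [bound] ×1; req [bound] ×1; ctr [bound] ×1; acc [bound] ×1
order of uses: env, req, acc, ctr
typing: the term checks, with type (Bool → (Int → Int) → Str → Int) → Bool → Str → Int
ordered ✓ (env, req, ctr, acc once each; derivable with no W/C/E)
linear ✓ (single use per variable (env, req, ctr, acc))
affine ✓ (at most one use each (env, req, ctr, acc))
relevant ✓ (at least one use each (env, req, ctr, acc))
unrestricted ✓ (type-checks ((Bool → (Int → Int) → Str → Int) → Bool → Str → Int) and nothing is barred)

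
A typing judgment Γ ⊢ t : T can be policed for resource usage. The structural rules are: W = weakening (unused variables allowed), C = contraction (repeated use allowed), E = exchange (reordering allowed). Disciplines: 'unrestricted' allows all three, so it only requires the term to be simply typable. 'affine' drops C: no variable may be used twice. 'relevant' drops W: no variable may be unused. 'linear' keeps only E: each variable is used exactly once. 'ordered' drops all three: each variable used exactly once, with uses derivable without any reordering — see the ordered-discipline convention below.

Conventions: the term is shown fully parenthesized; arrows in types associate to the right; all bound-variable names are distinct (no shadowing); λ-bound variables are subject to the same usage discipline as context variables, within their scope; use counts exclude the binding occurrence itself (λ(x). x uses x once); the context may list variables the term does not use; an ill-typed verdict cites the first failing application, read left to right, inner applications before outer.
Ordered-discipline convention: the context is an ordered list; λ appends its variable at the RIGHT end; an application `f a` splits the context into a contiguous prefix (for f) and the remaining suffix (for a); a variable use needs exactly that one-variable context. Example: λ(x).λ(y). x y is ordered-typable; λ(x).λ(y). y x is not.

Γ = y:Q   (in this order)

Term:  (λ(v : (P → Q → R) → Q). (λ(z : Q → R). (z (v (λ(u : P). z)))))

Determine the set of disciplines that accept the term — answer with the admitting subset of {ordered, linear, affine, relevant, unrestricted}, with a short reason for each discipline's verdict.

admitting disciplines: unrestricted
use counts: y=0, v (λ-bound)=1, z (λ-bound)=2, u (λ-bound)=0
use order (left to right): z, v, z
typing: the term checks, with type ((P → Q → R) → Q) → (Q → R) → R
ordered: ✗ — z ×2 used more than once (contraction); y, u left unused
linear: ✗ — z ×2 used more than once (contraction); y, u left unused
affine: ✗ — z ×2 used more than once (contraction)
relevant: ✗ — y, u left unused
unrestricted: ✓ — well-typed at ((P → Q → R) → Q) → (Q → R) → R; no restrictions here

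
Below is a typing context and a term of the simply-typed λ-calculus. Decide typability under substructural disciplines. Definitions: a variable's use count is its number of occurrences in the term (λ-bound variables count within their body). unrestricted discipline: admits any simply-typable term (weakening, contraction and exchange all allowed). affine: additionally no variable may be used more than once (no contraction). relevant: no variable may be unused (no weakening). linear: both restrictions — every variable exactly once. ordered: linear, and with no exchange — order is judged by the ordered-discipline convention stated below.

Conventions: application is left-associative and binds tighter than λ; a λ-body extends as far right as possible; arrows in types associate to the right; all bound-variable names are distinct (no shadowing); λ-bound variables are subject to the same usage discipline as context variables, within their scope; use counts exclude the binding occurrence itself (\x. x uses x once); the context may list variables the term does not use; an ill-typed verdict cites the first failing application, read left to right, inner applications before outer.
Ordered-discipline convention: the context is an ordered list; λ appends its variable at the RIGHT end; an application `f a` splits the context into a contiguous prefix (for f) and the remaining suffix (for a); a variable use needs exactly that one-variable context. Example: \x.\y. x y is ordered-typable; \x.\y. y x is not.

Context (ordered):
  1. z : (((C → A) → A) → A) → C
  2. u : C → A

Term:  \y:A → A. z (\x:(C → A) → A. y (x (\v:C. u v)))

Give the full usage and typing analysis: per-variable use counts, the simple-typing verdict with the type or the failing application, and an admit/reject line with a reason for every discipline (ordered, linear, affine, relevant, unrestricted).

usage: z ×1; u ×1; y (λ-bound) ×1; x (λ-bound) ×1; v (λ-bound) ×1
uses in reading order: z, y, x, u, v
typing: the term checks, with type (A → A) → C
ordered: ✗, use order z, y, x, u, v needs exchange
linear: ✓, single use per variable (z, u, y, x, v)
affine: ✓, z, u, y, x, v: no repeats, contraction unneeded
relevant: ✓, every one of z, u, y, x, v appears
unrestricted: ✓, simply typable at (A → A) → C; W, C, E all held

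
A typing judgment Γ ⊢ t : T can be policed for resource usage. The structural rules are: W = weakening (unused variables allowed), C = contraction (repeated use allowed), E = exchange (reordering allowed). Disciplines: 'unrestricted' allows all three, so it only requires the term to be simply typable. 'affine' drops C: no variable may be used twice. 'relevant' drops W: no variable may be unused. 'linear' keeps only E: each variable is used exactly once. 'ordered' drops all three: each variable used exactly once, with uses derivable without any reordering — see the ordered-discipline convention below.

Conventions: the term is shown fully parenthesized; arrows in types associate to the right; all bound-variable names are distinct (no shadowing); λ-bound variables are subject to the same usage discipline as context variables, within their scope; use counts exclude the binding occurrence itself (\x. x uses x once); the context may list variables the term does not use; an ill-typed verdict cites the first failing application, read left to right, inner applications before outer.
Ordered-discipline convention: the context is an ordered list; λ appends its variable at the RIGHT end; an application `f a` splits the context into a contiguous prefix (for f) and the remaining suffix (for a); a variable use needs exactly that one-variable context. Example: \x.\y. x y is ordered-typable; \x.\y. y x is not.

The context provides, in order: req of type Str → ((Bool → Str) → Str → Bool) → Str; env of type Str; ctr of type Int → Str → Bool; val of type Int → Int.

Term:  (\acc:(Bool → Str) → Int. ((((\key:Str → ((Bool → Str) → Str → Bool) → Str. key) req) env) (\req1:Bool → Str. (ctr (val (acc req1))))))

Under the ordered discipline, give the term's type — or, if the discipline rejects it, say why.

term : ((Bool → Str) → Int) → Str
usage: req: 1, env: 1, ctr: 1, val: 1, acc [bound]: 1, key [bound]: 1, req1 [bound]: 1
order of uses: key, req, env, ctr, val, acc, req1
typing: well-typed — term : ((Bool → Str) → Int) → Str
across the five disciplines: ordered ✓; linear ✓; affine ✓; relevant ✓; unrestricted ✓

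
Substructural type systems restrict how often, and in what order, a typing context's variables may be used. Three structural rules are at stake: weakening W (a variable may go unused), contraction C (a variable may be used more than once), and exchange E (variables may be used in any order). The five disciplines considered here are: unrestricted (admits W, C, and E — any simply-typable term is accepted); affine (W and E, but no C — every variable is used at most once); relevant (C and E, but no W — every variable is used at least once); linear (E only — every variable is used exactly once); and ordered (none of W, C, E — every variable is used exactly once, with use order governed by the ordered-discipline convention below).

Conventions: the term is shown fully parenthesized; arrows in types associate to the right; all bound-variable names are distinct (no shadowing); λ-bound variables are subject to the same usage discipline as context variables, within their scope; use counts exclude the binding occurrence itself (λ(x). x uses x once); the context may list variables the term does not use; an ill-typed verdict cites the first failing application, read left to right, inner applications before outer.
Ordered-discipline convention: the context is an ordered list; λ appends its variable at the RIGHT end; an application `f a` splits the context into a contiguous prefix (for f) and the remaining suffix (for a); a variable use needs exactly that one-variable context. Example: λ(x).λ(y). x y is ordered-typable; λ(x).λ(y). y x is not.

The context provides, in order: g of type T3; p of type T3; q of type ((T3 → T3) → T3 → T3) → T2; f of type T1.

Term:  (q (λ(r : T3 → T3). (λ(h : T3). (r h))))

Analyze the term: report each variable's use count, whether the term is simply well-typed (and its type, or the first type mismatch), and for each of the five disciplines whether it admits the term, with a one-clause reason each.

counts: g=0, p=0, q=1, f=0, r (bound)=1, h (bound)=1
order of uses: q, r, h
typing: well-typed at T2
ordered ✗ (unused: g, p, f — weakening required)
linear ✗ (unused: g, p, f — weakening required)
affine ✓ (at most one use each (g, p, q, f, r, h))
relevant ✗ (unused: g, p, f — weakening required)
unrestricted ✓ (simply typable at T2; W, C, E all held)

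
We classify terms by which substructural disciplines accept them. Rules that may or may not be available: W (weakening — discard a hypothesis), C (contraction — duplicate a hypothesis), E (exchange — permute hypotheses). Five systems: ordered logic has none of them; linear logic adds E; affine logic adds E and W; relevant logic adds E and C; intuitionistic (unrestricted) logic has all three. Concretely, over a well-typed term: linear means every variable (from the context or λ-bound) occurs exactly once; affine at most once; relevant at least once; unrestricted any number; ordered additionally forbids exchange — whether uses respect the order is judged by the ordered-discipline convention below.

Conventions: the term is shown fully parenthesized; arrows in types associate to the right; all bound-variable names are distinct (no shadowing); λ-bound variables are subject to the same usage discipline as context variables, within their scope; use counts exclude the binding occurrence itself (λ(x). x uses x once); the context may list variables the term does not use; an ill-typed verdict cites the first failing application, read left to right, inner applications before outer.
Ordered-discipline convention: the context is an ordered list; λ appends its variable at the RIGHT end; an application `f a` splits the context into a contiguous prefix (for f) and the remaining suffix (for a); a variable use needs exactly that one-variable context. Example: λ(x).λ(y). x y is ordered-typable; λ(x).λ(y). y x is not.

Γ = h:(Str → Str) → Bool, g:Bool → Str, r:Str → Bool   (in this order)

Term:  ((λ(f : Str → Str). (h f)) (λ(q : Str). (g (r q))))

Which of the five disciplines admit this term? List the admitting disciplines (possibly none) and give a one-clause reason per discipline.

admitted in: ordered, linear, affine, relevant, unrestricted
usage: h: 1×; g: 1×; r: 1×; f (λ-bound): 1×; q (λ-bound): 1×
order of uses: h, f, g, r, q
typing: ✓ — Bool
ordered: ✓ — single-use (h, g, r, f, q), ordered derivation ok
linear: ✓ — each of h, g, r, f, q used exactly once
affine: ✓ — h, g, r, f, q: no repeats, contraction unneeded
relevant: ✓ — none of h, g, r, f, q goes unused
unrestricted: ✓ — type-checks (Bool) and nothing is barred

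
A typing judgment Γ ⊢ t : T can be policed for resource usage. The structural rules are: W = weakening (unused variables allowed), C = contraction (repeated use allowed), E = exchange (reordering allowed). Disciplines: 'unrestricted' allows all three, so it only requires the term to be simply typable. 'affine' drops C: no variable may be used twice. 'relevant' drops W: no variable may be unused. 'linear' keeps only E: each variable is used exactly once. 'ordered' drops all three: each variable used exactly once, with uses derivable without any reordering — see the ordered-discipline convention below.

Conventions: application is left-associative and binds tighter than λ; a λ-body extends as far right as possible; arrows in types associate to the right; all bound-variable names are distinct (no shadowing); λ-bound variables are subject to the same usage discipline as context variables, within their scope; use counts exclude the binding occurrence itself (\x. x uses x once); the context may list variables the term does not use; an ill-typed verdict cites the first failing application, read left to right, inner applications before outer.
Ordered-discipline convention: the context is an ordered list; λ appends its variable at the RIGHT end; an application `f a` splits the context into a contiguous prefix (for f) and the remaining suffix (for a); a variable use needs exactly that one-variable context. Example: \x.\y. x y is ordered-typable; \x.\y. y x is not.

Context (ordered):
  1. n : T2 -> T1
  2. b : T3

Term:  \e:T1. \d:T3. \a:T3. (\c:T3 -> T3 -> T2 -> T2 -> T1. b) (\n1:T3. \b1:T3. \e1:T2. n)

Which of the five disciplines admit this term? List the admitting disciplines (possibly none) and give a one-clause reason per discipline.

admitted in: affine, unrestricted
variable uses: n ×1; b ×1; e [bound] ×0; d [bound] ×0; a [bound] ×0; c [bound] ×0; n1 [bound] ×0; b1 [bound] ×0; e1 [bound] ×0
order of uses: b, n
typing: the term checks, with type T1 -> T3 -> T3 -> T3
ordered: ✗, needs weakening: e, d, a, c, n1, b1, e1 unused
linear: ✗, needs weakening: e, d, a, c, n1, b1, e1 unused
affine: ✓, none of n, b, e, d, a, c, n1, b1, e1 used more than once
relevant: ✗, needs weakening: e, d, a, c, n1, b1, e1 unused
unrestricted: ✓, type-checks (T1 -> T3 -> T3 -> T3) and nothing is barred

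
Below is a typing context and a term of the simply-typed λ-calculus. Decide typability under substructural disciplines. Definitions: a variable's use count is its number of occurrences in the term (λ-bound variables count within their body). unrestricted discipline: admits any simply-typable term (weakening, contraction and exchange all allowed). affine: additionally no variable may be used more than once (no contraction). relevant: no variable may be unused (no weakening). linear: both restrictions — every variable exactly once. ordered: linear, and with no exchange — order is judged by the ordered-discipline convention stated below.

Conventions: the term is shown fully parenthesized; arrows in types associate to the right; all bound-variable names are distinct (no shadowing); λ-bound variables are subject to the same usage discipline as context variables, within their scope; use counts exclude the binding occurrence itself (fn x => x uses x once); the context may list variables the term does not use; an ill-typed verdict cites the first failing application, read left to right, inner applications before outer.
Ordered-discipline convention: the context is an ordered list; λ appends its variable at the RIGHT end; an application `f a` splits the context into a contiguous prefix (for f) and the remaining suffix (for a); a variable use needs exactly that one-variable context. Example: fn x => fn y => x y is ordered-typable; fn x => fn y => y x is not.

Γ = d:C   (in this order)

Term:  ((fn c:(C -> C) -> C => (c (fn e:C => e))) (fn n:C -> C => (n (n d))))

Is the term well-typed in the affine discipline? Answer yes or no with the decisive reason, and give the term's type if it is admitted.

no — needs contraction — n ×2
use counts: d ×1; c (λ-bound) ×1; e (λ-bound) ×1; n (λ-bound) ×2
uses in reading order: c, e, n, n, d
typing: well-typed — term : C
summary: ordered ✗; linear ✗; affine ✗; relevant ✓; unrestricted ✓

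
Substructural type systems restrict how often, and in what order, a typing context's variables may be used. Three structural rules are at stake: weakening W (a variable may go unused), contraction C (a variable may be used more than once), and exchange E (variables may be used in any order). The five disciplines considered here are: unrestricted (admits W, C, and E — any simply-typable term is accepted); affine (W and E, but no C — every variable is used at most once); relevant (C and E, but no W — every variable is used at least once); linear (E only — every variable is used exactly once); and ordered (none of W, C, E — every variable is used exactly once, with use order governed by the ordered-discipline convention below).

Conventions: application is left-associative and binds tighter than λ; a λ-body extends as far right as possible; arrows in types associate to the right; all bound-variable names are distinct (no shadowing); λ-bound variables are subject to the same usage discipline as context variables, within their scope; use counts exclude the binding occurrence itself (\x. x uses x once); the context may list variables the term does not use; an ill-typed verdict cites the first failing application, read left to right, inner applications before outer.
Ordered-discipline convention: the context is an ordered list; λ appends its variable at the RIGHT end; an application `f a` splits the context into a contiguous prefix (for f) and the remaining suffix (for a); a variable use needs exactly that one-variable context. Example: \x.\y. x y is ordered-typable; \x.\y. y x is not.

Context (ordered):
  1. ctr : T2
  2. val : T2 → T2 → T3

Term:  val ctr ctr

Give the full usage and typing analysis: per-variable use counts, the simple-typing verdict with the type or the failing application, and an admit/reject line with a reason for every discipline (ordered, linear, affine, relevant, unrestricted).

counts: ctr=2; val=1
use order (left to right): val, ctr, ctr
typing: well-typed at T3
ordered ✗ (needs contraction — ctr ×2)
linear ✗ (needs contraction — ctr ×2)
affine ✗ (needs contraction — ctr ×2)
relevant ✓ (none of ctr, val goes unused)
unrestricted ✓ (well-typed at T3; no restrictions here)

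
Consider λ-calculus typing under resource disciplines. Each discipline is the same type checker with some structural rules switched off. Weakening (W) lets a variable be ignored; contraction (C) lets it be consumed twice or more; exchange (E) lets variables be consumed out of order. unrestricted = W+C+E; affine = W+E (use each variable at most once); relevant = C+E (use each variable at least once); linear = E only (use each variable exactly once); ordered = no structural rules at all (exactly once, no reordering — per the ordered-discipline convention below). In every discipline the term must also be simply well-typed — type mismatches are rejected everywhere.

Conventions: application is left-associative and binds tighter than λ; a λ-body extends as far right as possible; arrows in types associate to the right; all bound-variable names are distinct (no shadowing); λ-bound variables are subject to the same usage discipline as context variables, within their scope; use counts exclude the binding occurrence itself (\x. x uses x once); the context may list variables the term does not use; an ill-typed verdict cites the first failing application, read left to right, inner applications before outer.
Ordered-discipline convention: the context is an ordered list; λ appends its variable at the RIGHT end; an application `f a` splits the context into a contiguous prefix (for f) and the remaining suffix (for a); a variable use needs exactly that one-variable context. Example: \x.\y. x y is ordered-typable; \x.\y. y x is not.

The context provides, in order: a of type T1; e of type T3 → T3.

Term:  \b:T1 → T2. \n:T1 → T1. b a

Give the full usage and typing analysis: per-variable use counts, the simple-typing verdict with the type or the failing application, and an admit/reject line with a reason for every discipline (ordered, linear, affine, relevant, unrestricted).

counts: a: 1×, e: 0×, b [bound]: 1×, n [bound]: 0×
left-to-right use order: b, a
typing: the term checks, with type (T1 → T2) → (T1 → T1) → T2
ordered: ✗, e, n never used (weakening)
linear: ✗, e, n never used (weakening)
affine: ✓, no duplicate uses among a, e, b, n
relevant: ✗, e, n never used (weakening)
unrestricted: ✓, typability at (T1 → T2) → (T1 → T1) → T2 is all that's needed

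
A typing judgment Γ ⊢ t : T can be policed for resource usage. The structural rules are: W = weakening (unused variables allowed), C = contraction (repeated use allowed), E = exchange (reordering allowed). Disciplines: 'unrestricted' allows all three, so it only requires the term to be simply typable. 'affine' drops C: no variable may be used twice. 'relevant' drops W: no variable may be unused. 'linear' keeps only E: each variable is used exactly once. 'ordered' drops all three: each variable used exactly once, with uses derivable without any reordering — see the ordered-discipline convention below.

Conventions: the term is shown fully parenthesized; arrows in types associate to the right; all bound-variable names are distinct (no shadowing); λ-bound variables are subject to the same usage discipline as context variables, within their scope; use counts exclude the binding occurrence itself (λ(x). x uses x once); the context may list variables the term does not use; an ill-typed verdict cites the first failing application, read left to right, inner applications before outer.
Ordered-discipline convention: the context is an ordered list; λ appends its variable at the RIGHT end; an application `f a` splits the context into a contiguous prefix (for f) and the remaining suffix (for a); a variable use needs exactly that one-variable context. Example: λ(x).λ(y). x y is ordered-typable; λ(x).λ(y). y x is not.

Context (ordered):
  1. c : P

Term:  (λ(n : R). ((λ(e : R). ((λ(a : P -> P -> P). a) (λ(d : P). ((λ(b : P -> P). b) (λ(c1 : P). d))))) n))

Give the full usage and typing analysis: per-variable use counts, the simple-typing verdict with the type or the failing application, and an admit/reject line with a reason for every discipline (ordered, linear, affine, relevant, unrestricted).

use counts: c: 0×; n (bound): 1×; e (bound): 0×; a (bound): 1×; d (bound): 1×; b (bound): 1×; c1 (bound): 0×
order of uses: a, b, d, n
typing: the term checks, with type R -> P -> P -> P
ordered: ✗ — unused: c, e, c1 — weakening required
linear: ✗ — unused: c, e, c1 — weakening required
affine: ✓ — c, n, e, a, d, b, c1: no repeats, contraction unneeded
relevant: ✗ — unused: c, e, c1 — weakening required
unrestricted: ✓ — well-typed at R -> P -> P -> P; no restrictions here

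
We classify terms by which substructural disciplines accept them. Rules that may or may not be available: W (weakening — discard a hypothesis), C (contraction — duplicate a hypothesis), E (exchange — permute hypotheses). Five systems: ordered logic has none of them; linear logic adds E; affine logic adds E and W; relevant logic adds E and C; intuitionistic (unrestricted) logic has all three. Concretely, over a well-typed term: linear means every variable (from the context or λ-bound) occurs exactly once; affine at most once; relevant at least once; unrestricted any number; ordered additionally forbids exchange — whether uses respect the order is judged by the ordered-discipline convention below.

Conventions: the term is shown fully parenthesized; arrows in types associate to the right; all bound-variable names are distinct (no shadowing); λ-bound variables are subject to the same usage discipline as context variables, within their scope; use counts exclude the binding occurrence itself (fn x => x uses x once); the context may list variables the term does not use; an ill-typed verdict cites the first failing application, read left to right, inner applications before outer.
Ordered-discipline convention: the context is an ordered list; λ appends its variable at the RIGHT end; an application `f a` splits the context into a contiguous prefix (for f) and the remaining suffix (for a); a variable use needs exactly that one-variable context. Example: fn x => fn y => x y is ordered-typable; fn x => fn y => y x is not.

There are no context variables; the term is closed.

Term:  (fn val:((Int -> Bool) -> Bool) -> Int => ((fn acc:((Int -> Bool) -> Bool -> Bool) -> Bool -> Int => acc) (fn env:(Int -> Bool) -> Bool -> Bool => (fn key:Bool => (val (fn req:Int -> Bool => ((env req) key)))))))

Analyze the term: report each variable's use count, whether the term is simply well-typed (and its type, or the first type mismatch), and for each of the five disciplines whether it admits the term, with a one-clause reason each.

variable uses: val (λ-bound): 1, acc (λ-bound): 1, env (λ-bound): 1, key (λ-bound): 1, req (λ-bound): 1
order of uses: acc, val, env, req, key
typing: well-typed — term : (((Int -> Bool) -> Bool) -> Int) -> ((Int -> Bool) -> Bool -> Bool) -> Bool -> Int
ordered: ✗ — use order acc, val, env, req, key needs exchange
linear: ✓ — exactly-once usage across val, acc, env, key, req
affine: ✓ — no duplicate uses among val, acc, env, key, req
relevant: ✓ — none of val, acc, env, key, req goes unused
unrestricted: ✓ — simply typable at (((Int -> Bool) -> Bool) -> Int) -> ((Int -> Bool) -> Bool -> Bool) -> Bool -> Int; W, C, E all held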